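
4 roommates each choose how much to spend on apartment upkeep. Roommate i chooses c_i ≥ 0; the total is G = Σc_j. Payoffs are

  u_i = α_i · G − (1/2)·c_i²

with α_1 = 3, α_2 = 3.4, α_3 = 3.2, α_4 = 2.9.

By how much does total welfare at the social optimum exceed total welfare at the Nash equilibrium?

175.855

Roommate i's FOC: ∂u_i/∂c_i = α_i − c_i = 0, so c_i* = α_i.
NE contributions = (3, 3.4, 3.2, 2.9); G = 12.5.
W^NE = (Σα)·G − ½Σα_i² = 12.5² − ½·39.21 = 136.645.
Planner sets c_i = Σα_j = 12.5 for every i, so G^SO = 4·12.5 = 50.
W^SO = (Σα)·G^SO − ½·4·(Σα)² = (4/2)·12.5² = 312.5.
Deadweight loss = W^SO − W^NE = 175.855.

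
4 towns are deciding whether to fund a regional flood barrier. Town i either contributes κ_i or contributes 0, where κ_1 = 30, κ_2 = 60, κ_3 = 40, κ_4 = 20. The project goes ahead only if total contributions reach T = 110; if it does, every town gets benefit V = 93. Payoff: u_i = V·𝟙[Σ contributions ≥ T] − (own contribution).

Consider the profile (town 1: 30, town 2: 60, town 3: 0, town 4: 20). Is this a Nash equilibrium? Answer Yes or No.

Yes

Total = 110 ≥ 110: provided.
Town 1 (pledges 30, payoff 63): dropping to 0 → total 80, payoff 0. No gain.
Town 2 (pledges 60, payoff 33): dropping to 0 → total 50, payoff 0. No gain.
Town 3 (pledges 0, payoff 93): pledging 40 → total 150, payoff 53. No gain.
Town 4 (pledges 20, payoff 73): dropping to 0 → total 90, payoff 0. No gain.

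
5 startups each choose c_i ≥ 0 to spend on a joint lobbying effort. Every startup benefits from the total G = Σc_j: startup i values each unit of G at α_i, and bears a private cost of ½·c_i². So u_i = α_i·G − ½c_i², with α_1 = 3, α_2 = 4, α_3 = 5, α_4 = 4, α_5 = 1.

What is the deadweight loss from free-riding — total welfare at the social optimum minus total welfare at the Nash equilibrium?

467

Startup i's FOC: ∂u_i/∂c_i = α_i − c_i = 0, so c_i* = α_i.
NE contributions = (3, 4, 5, 4, 1); G = 17.
W^NE = (Σα)·G − ½Σα_i² = 17² − ½·67 = 255.5.
Planner sets c_i = Σα_j = 17 for every i, so G^SO = 5·17 = 85.
W^SO = (Σα)·G^SO − ½·5·(Σα)² = (5/2)·17² = 722.5.
Deadweight loss = W^SO − W^NE = 467.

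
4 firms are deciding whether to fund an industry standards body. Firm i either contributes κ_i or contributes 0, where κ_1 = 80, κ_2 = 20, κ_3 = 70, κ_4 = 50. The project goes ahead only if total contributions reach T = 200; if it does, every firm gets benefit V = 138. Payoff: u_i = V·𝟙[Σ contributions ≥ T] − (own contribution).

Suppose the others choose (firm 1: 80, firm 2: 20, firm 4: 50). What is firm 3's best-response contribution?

Others' total = 150. Contributing 70 brings total to 220 ≥ 200: gain V − κ_3 = 68.
Best response: 70.

70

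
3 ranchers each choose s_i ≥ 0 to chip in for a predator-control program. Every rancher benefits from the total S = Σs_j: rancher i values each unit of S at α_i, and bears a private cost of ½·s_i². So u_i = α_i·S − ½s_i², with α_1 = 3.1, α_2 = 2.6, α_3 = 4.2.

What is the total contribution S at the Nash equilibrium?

9.9

Rancher i's FOC: ∂u_i/∂s_i = α_i − s_i = 0, so s_i* = α_i.
NE contributions = (3.1, 2.6, 4.2); S = 9.9.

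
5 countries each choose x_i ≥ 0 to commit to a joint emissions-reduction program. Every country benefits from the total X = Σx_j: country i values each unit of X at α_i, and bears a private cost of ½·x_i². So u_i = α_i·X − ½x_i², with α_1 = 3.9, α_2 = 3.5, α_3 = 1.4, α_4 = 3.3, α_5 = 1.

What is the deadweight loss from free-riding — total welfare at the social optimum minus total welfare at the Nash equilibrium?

Country i's FOC: ∂u_i/∂x_i = α_i − x_i = 0, so x_i* = α_i.
NE contributions = (3.9, 3.5, 1.4, 3.3, 1); X = 13.1.
W^NE = (Σα)·X − ½Σα_i² = 13.1² − ½·41.31 = 150.955.
Planner sets x_i = Σα_j = 13.1 for every i, so X^SO = 5·13.1 = 65.5.
W^SO = (Σα)·X^SO − ½·5·(Σα)² = (5/2)·13.1² = 429.025.
Deadweight loss = W^SO − W^NE = 278.07.

278.07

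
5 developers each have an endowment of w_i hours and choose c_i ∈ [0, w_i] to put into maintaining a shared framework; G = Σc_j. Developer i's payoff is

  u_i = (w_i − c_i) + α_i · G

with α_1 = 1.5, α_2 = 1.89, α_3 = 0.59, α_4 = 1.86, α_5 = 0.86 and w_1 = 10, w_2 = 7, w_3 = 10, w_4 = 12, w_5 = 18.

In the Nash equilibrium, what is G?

29

∂u_i/∂c_i = α_i − 1, so developer i contributes w_i if α_i > 1, else 0.
α_i > 1 for i ∈ {1, 2, 4}; NE contributions (10, 7, 0, 12, 0), G = 29.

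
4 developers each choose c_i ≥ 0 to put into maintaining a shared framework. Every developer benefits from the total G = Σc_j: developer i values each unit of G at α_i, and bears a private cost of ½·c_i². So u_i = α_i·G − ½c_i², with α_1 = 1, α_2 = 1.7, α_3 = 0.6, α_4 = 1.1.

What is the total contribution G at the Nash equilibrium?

4.4

Developer i's FOC: ∂u_i/∂c_i = α_i − c_i = 0, so c_i* = α_i.
NE contributions = (1, 1.7, 0.6, 1.1); G = 4.4.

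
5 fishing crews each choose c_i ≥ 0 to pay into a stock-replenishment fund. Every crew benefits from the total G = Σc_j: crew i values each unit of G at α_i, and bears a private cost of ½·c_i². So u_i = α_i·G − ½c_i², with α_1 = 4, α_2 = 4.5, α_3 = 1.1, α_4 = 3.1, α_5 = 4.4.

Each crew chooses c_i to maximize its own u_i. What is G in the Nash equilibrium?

Crew i's FOC: ∂u_i/∂c_i = α_i − c_i = 0, so c_i* = α_i.
NE contributions = (4, 4.5, 1.1, 3.1, 4.4); G = 17.1.

17.1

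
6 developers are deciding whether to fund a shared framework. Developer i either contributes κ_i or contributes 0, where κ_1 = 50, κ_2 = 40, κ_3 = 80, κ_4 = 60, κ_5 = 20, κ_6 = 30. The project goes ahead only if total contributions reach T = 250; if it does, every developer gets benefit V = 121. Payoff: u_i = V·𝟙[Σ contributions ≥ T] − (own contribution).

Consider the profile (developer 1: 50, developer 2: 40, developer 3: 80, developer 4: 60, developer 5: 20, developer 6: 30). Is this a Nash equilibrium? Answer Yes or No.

No

Total = 280 ≥ 250: provided.
Developer 1 (pledges 50, payoff 71): dropping to 0 → total 230, payoff 0. No gain.
Developer 2 (pledges 40, payoff 81): dropping to 0 → total 240, payoff 0. No gain.
Developer 3 (pledges 80, payoff 41): dropping to 0 → total 200, payoff 0. No gain.
Developer 4 (pledges 60, payoff 61): dropping to 0 → total 220, payoff 0. No gain.
Developer 5 (pledges 20, payoff 101): dropping to 0 → total 260, payoff 121. Profitable deviation.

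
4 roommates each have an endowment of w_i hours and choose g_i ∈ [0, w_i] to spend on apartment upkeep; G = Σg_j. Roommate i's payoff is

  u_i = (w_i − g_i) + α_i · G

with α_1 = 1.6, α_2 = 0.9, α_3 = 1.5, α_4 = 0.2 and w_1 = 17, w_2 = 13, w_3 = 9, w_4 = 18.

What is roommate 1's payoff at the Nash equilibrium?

∂u_i/∂g_i = α_i − 1, so roommate i contributes w_i if α_i > 1, else 0.
α_i > 1 for i ∈ {1, 3}; NE contributions (17, 0, 9, 0), G = 26.
u_1 = (17 − 17) + 1.6·26 = 41.6.

41.6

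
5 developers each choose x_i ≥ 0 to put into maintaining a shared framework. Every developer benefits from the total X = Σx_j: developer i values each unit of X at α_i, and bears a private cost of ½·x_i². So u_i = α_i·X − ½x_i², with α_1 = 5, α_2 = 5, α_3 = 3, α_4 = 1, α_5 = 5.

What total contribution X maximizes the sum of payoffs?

95

Planner FOC: ∂(Σu_j)/∂x_i = (Σα_j) − x_i = 0, so x_i^SO = Σα_j = 19 for every i; X^SO = 95.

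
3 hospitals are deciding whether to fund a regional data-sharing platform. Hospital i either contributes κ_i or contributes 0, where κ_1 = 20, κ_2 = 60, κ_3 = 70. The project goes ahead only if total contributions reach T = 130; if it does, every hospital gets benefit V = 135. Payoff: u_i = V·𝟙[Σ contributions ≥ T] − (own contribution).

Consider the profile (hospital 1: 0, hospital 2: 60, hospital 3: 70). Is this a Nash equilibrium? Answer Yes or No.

Yes

Total = 130 ≥ 130: provided.
Hospital 1 (pledges 0, payoff 135): pledging 20 → total 150, payoff 115. No gain.
Hospital 2 (pledges 60, payoff 75): dropping to 0 → total 70, payoff 0. No gain.
Hospital 3 (pledges 70, payoff 65): dropping to 0 → total 60, payoff 0. No gain.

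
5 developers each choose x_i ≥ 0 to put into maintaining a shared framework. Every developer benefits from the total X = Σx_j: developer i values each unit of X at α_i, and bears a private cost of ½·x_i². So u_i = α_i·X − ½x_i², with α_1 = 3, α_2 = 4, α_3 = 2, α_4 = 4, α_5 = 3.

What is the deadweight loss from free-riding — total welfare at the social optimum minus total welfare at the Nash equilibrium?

Developer i's FOC: ∂u_i/∂x_i = α_i − x_i = 0, so x_i* = α_i.
NE contributions = (3, 4, 2, 4, 3); X = 16.
W^NE = (Σα)·X − ½Σα_i² = 16² − ½·54 = 229.
Planner sets x_i = Σα_j = 16 for every i, so X^SO = 5·16 = 80.
W^SO = (Σα)·X^SO − ½·5·(Σα)² = (5/2)·16² = 640.
Deadweight loss = W^SO − W^NE = 411.

411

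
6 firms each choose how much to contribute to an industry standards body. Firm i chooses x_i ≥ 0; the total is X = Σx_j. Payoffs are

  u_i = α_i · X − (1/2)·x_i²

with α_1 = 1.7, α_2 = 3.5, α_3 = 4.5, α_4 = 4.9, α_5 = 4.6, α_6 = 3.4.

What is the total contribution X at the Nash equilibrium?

22.6

Firm i's FOC: ∂u_i/∂x_i = α_i − x_i = 0, so x_i* = α_i.
NE contributions = (1.7, 3.5, 4.5, 4.9, 4.6, 3.4); X = 22.6.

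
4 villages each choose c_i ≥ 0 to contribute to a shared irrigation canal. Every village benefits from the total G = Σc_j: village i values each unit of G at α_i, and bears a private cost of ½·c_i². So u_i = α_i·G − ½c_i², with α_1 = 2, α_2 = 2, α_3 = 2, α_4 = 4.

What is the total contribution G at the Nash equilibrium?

Village i's FOC: ∂u_i/∂c_i = α_i − c_i = 0, so c_i* = α_i.
NE contributions = (2, 2, 2, 4); G = 10.

10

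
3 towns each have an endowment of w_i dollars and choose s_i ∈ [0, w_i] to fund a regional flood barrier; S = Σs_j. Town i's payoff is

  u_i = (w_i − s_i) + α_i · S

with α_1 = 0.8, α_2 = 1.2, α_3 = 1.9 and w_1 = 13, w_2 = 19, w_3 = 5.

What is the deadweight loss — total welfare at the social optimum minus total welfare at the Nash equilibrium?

37.7

∂u_i/∂s_i = α_i − 1, so town i contributes w_i if α_i > 1, else 0.
α_i > 1 for i ∈ {2, 3}; NE contributions (0, 19, 5), S = 24.
W^NE = Σw_i − S^NE + (Σα_i)·S^NE = 37 + 2.9·24 = 106.6.
Planner: ∂(Σu_j)/∂s_i = Σα_j − 1 = 2.9 > 0, so everyone contributes w_i; S^SO = 37, W^SO = 37 + 2.9·37 = 144.3.
Deadweight loss = 37.7.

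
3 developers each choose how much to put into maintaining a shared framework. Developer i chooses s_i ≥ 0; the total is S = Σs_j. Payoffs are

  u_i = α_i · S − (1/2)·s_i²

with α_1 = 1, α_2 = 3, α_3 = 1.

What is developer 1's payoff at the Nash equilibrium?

4.5

Developer i's FOC: ∂u_i/∂s_i = α_i − s_i = 0, so s_i* = α_i.
NE contributions = (1, 3, 1); S = 5.
u_1 = α_1·S − ½·(s_1)² = 1·5 − ½·1² = 4.5.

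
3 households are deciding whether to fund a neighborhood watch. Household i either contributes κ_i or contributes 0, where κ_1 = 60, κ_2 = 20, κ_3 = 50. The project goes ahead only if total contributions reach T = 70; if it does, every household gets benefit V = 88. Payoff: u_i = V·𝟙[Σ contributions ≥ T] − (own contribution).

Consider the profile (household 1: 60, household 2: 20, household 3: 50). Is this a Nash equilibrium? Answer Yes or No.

Total = 130 ≥ 70: provided.
Household 1 (pledges 60, payoff 28): dropping to 0 → total 70, payoff 88. Profitable deviation.

No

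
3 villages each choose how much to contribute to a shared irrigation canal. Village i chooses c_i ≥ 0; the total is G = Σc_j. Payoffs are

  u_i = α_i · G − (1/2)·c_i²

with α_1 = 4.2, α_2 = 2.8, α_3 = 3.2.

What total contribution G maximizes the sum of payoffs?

Planner FOC: ∂(Σu_j)/∂c_i = (Σα_j) − c_i = 0, so c_i^SO = Σα_j = 10.2 for every i; G^SO = 30.6.

30.6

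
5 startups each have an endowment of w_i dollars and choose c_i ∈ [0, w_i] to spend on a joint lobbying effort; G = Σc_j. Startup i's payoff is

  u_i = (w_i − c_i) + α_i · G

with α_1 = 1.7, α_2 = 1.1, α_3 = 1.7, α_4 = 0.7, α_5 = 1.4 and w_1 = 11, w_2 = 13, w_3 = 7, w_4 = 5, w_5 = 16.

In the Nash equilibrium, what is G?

47

∂u_i/∂c_i = α_i − 1, so startup i contributes w_i if α_i > 1, else 0.
α_i > 1 for i ∈ {1, 2, 3, 5}; NE contributions (11, 13, 7, 0, 16), G = 47.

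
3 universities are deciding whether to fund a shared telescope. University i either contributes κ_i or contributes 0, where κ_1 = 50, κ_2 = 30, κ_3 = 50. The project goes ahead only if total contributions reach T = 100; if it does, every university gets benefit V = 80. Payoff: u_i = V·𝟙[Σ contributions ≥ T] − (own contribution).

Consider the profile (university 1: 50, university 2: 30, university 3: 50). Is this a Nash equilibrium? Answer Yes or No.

Total = 130 ≥ 100: provided.
University 1 (pledges 50, payoff 30): dropping to 0 → total 80, payoff 0. No gain.
University 2 (pledges 30, payoff 50): dropping to 0 → total 100, payoff 80. Profitable deviation.

No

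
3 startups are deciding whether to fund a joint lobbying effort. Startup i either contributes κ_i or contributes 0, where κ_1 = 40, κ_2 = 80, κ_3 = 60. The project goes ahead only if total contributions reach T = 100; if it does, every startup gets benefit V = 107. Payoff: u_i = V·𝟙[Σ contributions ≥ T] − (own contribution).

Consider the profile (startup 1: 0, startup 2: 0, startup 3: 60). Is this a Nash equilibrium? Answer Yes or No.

No

Total = 60 < 100: not provided.
Startup 1 (pledges 0, payoff 0): pledging 40 → total 100, payoff 67. Profitable deviation.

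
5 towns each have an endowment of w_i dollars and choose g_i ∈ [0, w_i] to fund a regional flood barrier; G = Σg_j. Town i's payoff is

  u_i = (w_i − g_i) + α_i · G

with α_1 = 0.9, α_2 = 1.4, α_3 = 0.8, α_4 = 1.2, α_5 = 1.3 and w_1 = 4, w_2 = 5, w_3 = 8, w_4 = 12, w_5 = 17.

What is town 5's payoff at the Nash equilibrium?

44.2

∂u_i/∂g_i = α_i − 1, so town i contributes w_i if α_i > 1, else 0.
α_i > 1 for i ∈ {2, 4, 5}; NE contributions (0, 5, 0, 12, 17), G = 34.
u_5 = (17 − 17) + 1.3·34 = 44.2.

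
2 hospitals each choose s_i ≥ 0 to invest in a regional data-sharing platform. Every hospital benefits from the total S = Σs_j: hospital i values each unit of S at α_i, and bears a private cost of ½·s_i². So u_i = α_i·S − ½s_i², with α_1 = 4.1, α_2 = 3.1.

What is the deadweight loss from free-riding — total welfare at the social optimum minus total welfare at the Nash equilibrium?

Hospital i's FOC: ∂u_i/∂s_i = α_i − s_i = 0, so s_i* = α_i.
NE contributions = (4.1, 3.1); S = 7.2.
W^NE = (Σα)·S − ½Σα_i² = 7.2² − ½·26.42 = 38.63.
Planner sets s_i = Σα_j = 7.2 for every i, so S^SO = 2·7.2 = 14.4.
W^SO = (Σα)·S^SO − ½·2·(Σα)² = (2/2)·7.2² = 51.84.
Deadweight loss = W^SO − W^NE = 13.21.

13.21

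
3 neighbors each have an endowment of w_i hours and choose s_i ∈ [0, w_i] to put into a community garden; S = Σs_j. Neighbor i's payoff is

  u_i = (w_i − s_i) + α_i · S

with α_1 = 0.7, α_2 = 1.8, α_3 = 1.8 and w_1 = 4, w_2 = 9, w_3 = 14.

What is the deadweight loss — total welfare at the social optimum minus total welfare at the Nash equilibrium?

13.2

∂u_i/∂s_i = α_i − 1, so neighbor i contributes w_i if α_i > 1, else 0.
α_i > 1 for i ∈ {2, 3}; NE contributions (0, 9, 14), S = 23.
W^NE = Σw_i − S^NE + (Σα_i)·S^NE = 27 + 3.3·23 = 102.9.
Planner: ∂(Σu_j)/∂s_i = Σα_j − 1 = 3.3 > 0, so everyone contributes w_i; S^SO = 27, W^SO = 27 + 3.3·27 = 116.1.
Deadweight loss = 13.2.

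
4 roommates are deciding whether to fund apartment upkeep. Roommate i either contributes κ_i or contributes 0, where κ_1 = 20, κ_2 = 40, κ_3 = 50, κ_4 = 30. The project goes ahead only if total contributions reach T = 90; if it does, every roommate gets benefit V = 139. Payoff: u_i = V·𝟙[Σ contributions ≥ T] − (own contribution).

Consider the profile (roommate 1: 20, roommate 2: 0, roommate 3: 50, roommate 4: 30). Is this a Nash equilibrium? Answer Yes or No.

Yes

Total = 100 ≥ 90: provided.
Roommate 1 (pledges 20, payoff 119): dropping to 0 → total 80, payoff 0. No gain.
Roommate 2 (pledges 0, payoff 139): pledging 40 → total 140, payoff 99. No gain.
Roommate 3 (pledges 50, payoff 89): dropping to 0 → total 50, payoff 0. No gain.
Roommate 4 (pledges 30, payoff 109): dropping to 0 → total 70, payoff 0. No gain.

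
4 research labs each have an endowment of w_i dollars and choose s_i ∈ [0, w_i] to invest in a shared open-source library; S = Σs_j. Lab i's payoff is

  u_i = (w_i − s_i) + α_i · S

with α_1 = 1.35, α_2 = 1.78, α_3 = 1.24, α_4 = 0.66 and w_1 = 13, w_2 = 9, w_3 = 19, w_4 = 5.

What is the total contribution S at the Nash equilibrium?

41

∂u_i/∂s_i = α_i − 1, so lab i contributes w_i if α_i > 1, else 0.
α_i > 1 for i ∈ {1, 2, 3}; NE contributions (13, 9, 19, 0), S = 41.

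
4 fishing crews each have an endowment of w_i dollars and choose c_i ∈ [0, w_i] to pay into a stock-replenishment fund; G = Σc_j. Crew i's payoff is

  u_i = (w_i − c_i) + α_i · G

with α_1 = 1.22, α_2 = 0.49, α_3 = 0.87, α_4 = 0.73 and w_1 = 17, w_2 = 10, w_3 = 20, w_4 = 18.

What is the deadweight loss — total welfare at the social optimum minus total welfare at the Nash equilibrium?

110.88

∂u_i/∂c_i = α_i − 1, so crew i contributes w_i if α_i > 1, else 0.
α_i > 1 for i ∈ {1}; NE contributions (17, 0, 0, 0), G = 17.
W^NE = Σw_i − G^NE + (Σα_i)·G^NE = 65 + 2.31·17 = 104.27.
Planner: ∂(Σu_j)/∂c_i = Σα_j − 1 = 2.31 > 0, so everyone contributes w_i; G^SO = 65, W^SO = 65 + 2.31·65 = 215.15.
Deadweight loss = 110.88.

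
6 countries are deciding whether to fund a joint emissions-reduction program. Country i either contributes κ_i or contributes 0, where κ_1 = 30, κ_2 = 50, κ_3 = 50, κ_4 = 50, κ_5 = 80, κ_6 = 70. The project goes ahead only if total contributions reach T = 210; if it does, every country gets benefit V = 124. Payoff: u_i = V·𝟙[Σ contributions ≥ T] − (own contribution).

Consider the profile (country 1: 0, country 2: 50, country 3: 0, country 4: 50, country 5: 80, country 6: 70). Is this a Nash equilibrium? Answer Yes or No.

Yes

Total = 250 ≥ 210: provided.
Country 1 (pledges 0, payoff 124): pledging 30 → total 280, payoff 94. No gain.
Country 2 (pledges 50, payoff 74): dropping to 0 → total 200, payoff 0. No gain.
Country 3 (pledges 0, payoff 124): pledging 50 → total 300, payoff 74. No gain.
Country 4 (pledges 50, payoff 74): dropping to 0 → total 200, payoff 0. No gain.
Country 5 (pledges 80, payoff 44): dropping to 0 → total 170, payoff 0. No gain.
Country 6 (pledges 70, payoff 54): dropping to 0 → total 180, payoff 0. No gain.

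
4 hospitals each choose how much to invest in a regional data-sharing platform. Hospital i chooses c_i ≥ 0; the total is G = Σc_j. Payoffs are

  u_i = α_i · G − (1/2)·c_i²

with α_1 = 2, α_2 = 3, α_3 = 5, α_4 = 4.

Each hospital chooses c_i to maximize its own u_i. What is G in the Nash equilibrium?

Hospital i's FOC: ∂u_i/∂c_i = α_i − c_i = 0, so c_i* = α_i.
NE contributions = (2, 3, 5, 4); G = 14.

14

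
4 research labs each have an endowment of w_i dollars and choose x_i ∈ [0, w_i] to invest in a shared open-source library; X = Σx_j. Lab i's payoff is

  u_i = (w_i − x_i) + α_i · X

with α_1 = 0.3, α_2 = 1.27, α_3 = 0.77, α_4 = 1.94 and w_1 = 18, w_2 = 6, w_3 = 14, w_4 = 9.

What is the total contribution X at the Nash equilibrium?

∂u_i/∂x_i = α_i − 1, so lab i contributes w_i if α_i > 1, else 0.
α_i > 1 for i ∈ {2, 4}; NE contributions (0, 6, 0, 9), X = 15.

15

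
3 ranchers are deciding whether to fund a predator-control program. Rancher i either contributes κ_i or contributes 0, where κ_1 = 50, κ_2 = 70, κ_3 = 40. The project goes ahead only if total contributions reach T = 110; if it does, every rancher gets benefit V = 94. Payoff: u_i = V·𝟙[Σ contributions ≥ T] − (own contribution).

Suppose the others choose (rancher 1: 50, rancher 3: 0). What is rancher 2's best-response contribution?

Others' total = 50. Contributing 70 brings total to 120 ≥ 110: gain V − κ_2 = 24.
Best response: 70.

70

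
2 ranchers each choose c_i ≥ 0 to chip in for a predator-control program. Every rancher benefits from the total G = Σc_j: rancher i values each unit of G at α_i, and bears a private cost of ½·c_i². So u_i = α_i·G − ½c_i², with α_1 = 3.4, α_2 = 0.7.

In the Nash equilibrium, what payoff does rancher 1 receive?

Rancher i's FOC: ∂u_i/∂c_i = α_i − c_i = 0, so c_i* = α_i.
NE contributions = (3.4, 0.7); G = 4.1.
u_1 = α_1·G − ½·(c_1)² = 3.4·4.1 − ½·3.4² = 8.16.

8.16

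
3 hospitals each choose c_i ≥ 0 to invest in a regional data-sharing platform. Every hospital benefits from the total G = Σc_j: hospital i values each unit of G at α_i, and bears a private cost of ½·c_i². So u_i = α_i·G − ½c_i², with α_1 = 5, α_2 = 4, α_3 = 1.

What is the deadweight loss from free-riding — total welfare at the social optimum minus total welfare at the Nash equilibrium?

Hospital i's FOC: ∂u_i/∂c_i = α_i − c_i = 0, so c_i* = α_i.
NE contributions = (5, 4, 1); G = 10.
W^NE = (Σα)·G − ½Σα_i² = 10² − ½·42 = 79.
Planner sets c_i = Σα_j = 10 for every i, so G^SO = 3·10 = 30.
W^SO = (Σα)·G^SO − ½·3·(Σα)² = (3/2)·10² = 150.
Deadweight loss = W^SO − W^NE = 71.

71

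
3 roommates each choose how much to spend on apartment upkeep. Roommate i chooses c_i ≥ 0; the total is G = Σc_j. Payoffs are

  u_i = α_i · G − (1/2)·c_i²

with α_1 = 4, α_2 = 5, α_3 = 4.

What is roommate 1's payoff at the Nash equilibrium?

Roommate i's FOC: ∂u_i/∂c_i = α_i − c_i = 0, so c_i* = α_i.
NE contributions = (4, 5, 4); G = 13.
u_1 = α_1·G − ½·(c_1)² = 4·13 − ½·4² = 44.

44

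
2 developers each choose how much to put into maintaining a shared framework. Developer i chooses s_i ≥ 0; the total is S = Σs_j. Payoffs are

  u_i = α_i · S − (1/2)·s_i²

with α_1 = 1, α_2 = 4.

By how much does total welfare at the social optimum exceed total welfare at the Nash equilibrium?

Developer i's FOC: ∂u_i/∂s_i = α_i − s_i = 0, so s_i* = α_i.
NE contributions = (1, 4); S = 5.
W^NE = (Σα)·S − ½Σα_i² = 5² − ½·17 = 16.5.
Planner sets s_i = Σα_j = 5 for every i, so S^SO = 2·5 = 10.
W^SO = (Σα)·S^SO − ½·2·(Σα)² = (2/2)·5² = 25.
Deadweight loss = W^SO − W^NE = 8.5.

8.5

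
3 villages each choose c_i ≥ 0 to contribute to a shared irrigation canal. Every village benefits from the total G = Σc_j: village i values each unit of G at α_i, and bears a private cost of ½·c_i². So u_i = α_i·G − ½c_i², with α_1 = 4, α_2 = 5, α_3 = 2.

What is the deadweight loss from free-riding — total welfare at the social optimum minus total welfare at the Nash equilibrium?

Village i's FOC: ∂u_i/∂c_i = α_i − c_i = 0, so c_i* = α_i.
NE contributions = (4, 5, 2); G = 11.
W^NE = (Σα)·G − ½Σα_i² = 11² − ½·45 = 98.5.
Planner sets c_i = Σα_j = 11 for every i, so G^SO = 3·11 = 33.
W^SO = (Σα)·G^SO − ½·3·(Σα)² = (3/2)·11² = 181.5.
Deadweight loss = W^SO − W^NE = 83.

83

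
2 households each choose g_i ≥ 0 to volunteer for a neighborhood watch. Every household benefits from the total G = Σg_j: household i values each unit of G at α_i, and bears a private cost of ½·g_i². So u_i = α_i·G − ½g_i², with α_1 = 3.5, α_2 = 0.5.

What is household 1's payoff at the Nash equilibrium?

7.875

Household i's FOC: ∂u_i/∂g_i = α_i − g_i = 0, so g_i* = α_i.
NE contributions = (3.5, 0.5); G = 4.
u_1 = α_1·G − ½·(g_1)² = 3.5·4 − ½·3.5² = 7.875.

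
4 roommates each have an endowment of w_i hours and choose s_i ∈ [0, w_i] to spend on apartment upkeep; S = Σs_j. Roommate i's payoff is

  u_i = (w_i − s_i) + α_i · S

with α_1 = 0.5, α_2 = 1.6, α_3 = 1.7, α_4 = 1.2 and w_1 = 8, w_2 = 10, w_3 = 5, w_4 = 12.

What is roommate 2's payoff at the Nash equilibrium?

∂u_i/∂s_i = α_i − 1, so roommate i contributes w_i if α_i > 1, else 0.
α_i > 1 for i ∈ {2, 3, 4}; NE contributions (0, 10, 5, 12), S = 27.
u_2 = (10 − 10) + 1.6·27 = 43.2.

43.2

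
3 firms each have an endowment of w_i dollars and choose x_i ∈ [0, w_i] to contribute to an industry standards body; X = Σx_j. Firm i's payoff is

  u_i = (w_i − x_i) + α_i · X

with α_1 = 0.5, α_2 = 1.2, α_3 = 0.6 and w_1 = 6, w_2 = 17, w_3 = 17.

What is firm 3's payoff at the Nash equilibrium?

∂u_i/∂x_i = α_i − 1, so firm i contributes w_i if α_i > 1, else 0.
α_i > 1 for i ∈ {2}; NE contributions (0, 17, 0), X = 17.
u_3 = (17 − 0) + 0.6·17 = 27.2.

27.2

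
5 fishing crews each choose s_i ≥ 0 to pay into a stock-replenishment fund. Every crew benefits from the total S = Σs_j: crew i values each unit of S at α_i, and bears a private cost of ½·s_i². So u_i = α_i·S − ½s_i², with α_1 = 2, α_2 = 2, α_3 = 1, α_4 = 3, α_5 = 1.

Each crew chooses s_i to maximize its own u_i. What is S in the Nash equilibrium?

9

Crew i's FOC: ∂u_i/∂s_i = α_i − s_i = 0, so s_i* = α_i.
NE contributions = (2, 2, 1, 3, 1); S = 9.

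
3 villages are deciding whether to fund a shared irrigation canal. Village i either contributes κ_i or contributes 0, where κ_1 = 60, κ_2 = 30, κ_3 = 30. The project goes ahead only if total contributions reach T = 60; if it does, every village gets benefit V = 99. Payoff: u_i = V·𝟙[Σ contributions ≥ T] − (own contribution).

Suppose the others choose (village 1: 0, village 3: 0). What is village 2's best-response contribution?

Others' total = 0. Even contributing 30 gives 30 < 60: no benefit either way.
Best response: 0.

0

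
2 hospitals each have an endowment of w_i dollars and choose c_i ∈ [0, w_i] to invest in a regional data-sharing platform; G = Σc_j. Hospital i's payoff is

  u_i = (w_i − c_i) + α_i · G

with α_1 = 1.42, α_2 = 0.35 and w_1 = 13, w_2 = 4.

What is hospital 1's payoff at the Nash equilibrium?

∂u_i/∂c_i = α_i − 1, so hospital i contributes w_i if α_i > 1, else 0.
α_i > 1 for i ∈ {1}; NE contributions (13, 0), G = 13.
u_1 = (13 − 13) + 1.42·13 = 18.46.

18.46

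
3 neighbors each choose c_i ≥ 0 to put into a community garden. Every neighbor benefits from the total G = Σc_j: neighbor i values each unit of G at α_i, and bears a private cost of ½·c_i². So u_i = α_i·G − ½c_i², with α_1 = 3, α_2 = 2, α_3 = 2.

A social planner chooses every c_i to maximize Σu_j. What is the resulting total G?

21

Planner FOC: ∂(Σu_j)/∂c_i = (Σα_j) − c_i = 0, so c_i^SO = Σα_j = 7 for every i; G^SO = 21.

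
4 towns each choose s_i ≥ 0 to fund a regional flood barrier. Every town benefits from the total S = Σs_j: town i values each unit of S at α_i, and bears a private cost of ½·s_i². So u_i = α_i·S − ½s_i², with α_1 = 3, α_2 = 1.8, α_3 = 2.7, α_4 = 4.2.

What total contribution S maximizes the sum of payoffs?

46.8

Planner FOC: ∂(Σu_j)/∂s_i = (Σα_j) − s_i = 0, so s_i^SO = Σα_j = 11.7 for every i; S^SO = 46.8.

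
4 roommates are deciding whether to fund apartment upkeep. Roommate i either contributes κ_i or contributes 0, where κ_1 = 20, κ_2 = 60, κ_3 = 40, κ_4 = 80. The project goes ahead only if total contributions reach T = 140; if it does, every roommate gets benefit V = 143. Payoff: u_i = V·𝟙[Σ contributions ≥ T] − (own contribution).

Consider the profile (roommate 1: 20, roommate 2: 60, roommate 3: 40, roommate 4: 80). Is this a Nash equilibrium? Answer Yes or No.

No

Total = 200 ≥ 140: provided.
Roommate 1 (pledges 20, payoff 123): dropping to 0 → total 180, payoff 143. Profitable deviation.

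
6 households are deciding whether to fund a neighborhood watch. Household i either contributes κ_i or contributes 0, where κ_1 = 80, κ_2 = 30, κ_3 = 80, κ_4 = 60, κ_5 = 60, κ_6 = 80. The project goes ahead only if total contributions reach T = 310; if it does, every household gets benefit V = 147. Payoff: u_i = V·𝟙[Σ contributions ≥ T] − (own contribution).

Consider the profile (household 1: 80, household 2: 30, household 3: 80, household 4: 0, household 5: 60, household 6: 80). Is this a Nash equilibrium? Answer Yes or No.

Yes

Total = 330 ≥ 310: provided.
Household 1 (pledges 80, payoff 67): dropping to 0 → total 250, payoff 0. No gain.
Household 2 (pledges 30, payoff 117): dropping to 0 → total 300, payoff 0. No gain.
Household 3 (pledges 80, payoff 67): dropping to 0 → total 250, payoff 0. No gain.
Household 4 (pledges 0, payoff 147): pledging 60 → total 390, payoff 87. No gain.
Household 5 (pledges 60, payoff 87): dropping to 0 → total 270, payoff 0. No gain.
Household 6 (pledges 80, payoff 67): dropping to 0 → total 250, payoff 0. No gain.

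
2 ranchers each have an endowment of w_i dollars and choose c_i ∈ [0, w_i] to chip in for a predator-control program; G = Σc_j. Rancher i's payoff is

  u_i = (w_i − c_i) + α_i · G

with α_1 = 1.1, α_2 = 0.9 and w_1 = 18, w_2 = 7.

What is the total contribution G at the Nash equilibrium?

18

∂u_i/∂c_i = α_i − 1, so rancher i contributes w_i if α_i > 1, else 0.
α_i > 1 for i ∈ {1}; NE contributions (18, 0), G = 18.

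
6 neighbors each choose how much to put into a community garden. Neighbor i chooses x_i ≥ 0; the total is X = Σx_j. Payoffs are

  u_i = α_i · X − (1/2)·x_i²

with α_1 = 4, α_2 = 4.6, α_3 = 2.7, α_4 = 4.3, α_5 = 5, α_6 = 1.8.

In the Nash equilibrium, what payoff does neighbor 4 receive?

Neighbor i's FOC: ∂u_i/∂x_i = α_i − x_i = 0, so x_i* = α_i.
NE contributions = (4, 4.6, 2.7, 4.3, 5, 1.8); X = 22.4.
u_4 = α_4·X − ½·(x_4)² = 4.3·22.4 − ½·4.3² = 87.075.

87.075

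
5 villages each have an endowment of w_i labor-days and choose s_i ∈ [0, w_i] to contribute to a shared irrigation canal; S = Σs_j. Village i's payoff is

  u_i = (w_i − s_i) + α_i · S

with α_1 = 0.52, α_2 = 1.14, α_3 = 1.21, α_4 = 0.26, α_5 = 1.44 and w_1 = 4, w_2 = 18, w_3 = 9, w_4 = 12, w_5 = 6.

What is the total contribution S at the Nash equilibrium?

∂u_i/∂s_i = α_i − 1, so village i contributes w_i if α_i > 1, else 0.
α_i > 1 for i ∈ {2, 3, 5}; NE contributions (0, 18, 9, 0, 6), S = 33.

33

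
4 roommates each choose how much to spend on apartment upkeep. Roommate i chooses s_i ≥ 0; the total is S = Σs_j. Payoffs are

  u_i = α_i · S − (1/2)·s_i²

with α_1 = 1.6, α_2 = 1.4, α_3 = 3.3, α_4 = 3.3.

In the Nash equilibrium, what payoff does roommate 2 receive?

12.46

Roommate i's FOC: ∂u_i/∂s_i = α_i − s_i = 0, so s_i* = α_i.
NE contributions = (1.6, 1.4, 3.3, 3.3); S = 9.6.
u_2 = α_2·S − ½·(s_2)² = 1.4·9.6 − ½·1.4² = 12.46.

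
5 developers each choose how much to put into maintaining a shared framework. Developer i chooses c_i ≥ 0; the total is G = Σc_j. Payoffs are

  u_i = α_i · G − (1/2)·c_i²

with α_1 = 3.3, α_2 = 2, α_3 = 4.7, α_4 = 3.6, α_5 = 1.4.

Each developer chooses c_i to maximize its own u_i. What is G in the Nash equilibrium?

15

Developer i's FOC: ∂u_i/∂c_i = α_i − c_i = 0, so c_i* = α_i.
NE contributions = (3.3, 2, 4.7, 3.6, 1.4); G = 15.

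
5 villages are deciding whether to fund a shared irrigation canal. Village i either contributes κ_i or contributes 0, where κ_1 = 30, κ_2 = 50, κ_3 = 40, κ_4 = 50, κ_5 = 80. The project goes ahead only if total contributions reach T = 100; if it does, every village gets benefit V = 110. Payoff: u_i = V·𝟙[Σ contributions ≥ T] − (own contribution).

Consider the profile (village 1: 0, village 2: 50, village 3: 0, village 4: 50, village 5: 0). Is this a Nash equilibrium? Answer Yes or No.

Yes

Total = 100 ≥ 100: provided.
Village 1 (pledges 0, payoff 110): pledging 30 → total 130, payoff 80. No gain.
Village 2 (pledges 50, payoff 60): dropping to 0 → total 50, payoff 0. No gain.
Village 3 (pledges 0, payoff 110): pledging 40 → total 140, payoff 70. No gain.
Village 4 (pledges 50, payoff 60): dropping to 0 → total 50, payoff 0. No gain.
Village 5 (pledges 0, payoff 110): pledging 80 → total 180, payoff 30. No gain.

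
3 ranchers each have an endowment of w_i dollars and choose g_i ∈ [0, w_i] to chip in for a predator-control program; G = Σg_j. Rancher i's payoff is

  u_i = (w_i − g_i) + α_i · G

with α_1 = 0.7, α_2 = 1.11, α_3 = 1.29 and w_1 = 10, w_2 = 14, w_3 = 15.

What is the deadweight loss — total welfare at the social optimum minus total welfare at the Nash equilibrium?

21

∂u_i/∂g_i = α_i − 1, so rancher i contributes w_i if α_i > 1, else 0.
α_i > 1 for i ∈ {2, 3}; NE contributions (0, 14, 15), G = 29.
W^NE = Σw_i − G^NE + (Σα_i)·G^NE = 39 + 2.1·29 = 99.9.
Planner: ∂(Σu_j)/∂g_i = Σα_j − 1 = 2.1 > 0, so everyone contributes w_i; G^SO = 39, W^SO = 39 + 2.1·39 = 120.9.
Deadweight loss = 21.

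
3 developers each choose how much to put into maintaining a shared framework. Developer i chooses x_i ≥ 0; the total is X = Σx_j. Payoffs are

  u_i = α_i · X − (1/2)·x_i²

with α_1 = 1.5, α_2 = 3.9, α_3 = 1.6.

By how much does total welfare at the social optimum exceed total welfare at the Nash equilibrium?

Developer i's FOC: ∂u_i/∂x_i = α_i − x_i = 0, so x_i* = α_i.
NE contributions = (1.5, 3.9, 1.6); X = 7.
W^NE = (Σα)·X − ½Σα_i² = 7² − ½·20.02 = 38.99.
Planner sets x_i = Σα_j = 7 for every i, so X^SO = 3·7 = 21.
W^SO = (Σα)·X^SO − ½·3·(Σα)² = (3/2)·7² = 73.5.
Deadweight loss = W^SO − W^NE = 34.51.

34.51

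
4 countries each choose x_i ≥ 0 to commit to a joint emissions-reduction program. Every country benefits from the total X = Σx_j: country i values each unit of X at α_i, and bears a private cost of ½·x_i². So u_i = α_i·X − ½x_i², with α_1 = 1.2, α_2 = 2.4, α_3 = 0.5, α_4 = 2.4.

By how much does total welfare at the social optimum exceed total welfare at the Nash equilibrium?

Country i's FOC: ∂u_i/∂x_i = α_i − x_i = 0, so x_i* = α_i.
NE contributions = (1.2, 2.4, 0.5, 2.4); X = 6.5.
W^NE = (Σα)·X − ½Σα_i² = 6.5² − ½·13.21 = 35.645.
Planner sets x_i = Σα_j = 6.5 for every i, so X^SO = 4·6.5 = 26.
W^SO = (Σα)·X^SO − ½·4·(Σα)² = (4/2)·6.5² = 84.5.
Deadweight loss = W^SO − W^NE = 48.855.

48.855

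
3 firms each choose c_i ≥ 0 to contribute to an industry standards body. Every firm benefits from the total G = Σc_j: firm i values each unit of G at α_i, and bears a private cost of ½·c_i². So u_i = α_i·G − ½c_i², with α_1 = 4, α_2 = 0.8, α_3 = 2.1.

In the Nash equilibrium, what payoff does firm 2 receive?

Firm i's FOC: ∂u_i/∂c_i = α_i − c_i = 0, so c_i* = α_i.
NE contributions = (4, 0.8, 2.1); G = 6.9.
u_2 = α_2·G − ½·(c_2)² = 0.8·6.9 − ½·0.8² = 5.2.

5.2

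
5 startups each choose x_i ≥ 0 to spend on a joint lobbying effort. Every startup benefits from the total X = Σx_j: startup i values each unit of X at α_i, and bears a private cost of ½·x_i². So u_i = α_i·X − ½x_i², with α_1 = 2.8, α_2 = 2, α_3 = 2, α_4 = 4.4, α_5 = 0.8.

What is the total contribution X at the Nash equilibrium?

Startup i's FOC: ∂u_i/∂x_i = α_i − x_i = 0, so x_i* = α_i.
NE contributions = (2.8, 2, 2, 4.4, 0.8); X = 12.

12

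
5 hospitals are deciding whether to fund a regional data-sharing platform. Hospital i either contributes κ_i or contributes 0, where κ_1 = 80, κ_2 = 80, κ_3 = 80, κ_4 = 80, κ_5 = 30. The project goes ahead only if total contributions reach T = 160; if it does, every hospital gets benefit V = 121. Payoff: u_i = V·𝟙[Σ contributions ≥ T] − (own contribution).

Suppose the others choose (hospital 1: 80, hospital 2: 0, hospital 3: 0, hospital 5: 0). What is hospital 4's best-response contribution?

Others' total = 80. Contributing 80 brings total to 160 ≥ 160: gain V − κ_4 = 41.
Best response: 80.

80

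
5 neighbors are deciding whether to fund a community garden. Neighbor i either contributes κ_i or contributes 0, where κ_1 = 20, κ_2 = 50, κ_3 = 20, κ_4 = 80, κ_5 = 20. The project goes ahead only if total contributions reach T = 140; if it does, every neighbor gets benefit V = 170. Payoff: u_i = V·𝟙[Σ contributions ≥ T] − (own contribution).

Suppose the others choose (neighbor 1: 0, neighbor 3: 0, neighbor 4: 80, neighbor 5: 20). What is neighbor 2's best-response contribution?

50

Others' total = 100. Contributing 50 brings total to 150 ≥ 140: gain V − κ_2 = 120.
Best response: 50.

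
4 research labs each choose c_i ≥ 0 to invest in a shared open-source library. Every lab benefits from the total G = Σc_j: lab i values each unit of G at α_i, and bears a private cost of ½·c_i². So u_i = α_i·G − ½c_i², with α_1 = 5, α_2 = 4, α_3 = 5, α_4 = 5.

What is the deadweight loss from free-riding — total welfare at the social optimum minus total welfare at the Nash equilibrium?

406.5

Lab i's FOC: ∂u_i/∂c_i = α_i − c_i = 0, so c_i* = α_i.
NE contributions = (5, 4, 5, 5); G = 19.
W^NE = (Σα)·G − ½Σα_i² = 19² − ½·91 = 315.5.
Planner sets c_i = Σα_j = 19 for every i, so G^SO = 4·19 = 76.
W^SO = (Σα)·G^SO − ½·4·(Σα)² = (4/2)·19² = 722.
Deadweight loss = W^SO − W^NE = 406.5.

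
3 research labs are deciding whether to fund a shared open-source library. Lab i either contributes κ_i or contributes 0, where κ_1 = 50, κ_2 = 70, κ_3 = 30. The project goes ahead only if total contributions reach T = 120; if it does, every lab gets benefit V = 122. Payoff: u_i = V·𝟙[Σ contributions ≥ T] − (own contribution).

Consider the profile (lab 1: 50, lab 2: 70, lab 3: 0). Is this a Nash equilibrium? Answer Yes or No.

Yes

Total = 120 ≥ 120: provided.
Lab 1 (pledges 50, payoff 72): dropping to 0 → total 70, payoff 0. No gain.
Lab 2 (pledges 70, payoff 52): dropping to 0 → total 50, payoff 0. No gain.
Lab 3 (pledges 0, payoff 122): pledging 30 → total 150, payoff 92. No gain.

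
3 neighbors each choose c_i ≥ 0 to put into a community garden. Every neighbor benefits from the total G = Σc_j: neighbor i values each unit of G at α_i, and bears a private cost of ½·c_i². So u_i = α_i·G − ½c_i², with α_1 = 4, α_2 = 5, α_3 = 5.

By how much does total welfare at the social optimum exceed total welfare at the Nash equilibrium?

131

Neighbor i's FOC: ∂u_i/∂c_i = α_i − c_i = 0, so c_i* = α_i.
NE contributions = (4, 5, 5); G = 14.
W^NE = (Σα)·G − ½Σα_i² = 14² − ½·66 = 163.
Planner sets c_i = Σα_j = 14 for every i, so G^SO = 3·14 = 42.
W^SO = (Σα)·G^SO − ½·3·(Σα)² = (3/2)·14² = 294.
Deadweight loss = W^SO − W^NE = 131.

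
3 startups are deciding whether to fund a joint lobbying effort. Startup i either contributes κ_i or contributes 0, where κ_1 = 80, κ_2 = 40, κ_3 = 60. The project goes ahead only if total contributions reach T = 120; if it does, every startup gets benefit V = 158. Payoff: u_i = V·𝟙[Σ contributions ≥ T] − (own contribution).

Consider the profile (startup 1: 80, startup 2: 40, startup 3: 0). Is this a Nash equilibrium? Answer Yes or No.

Yes

Total = 120 ≥ 120: provided.
Startup 1 (pledges 80, payoff 78): dropping to 0 → total 40, payoff 0. No gain.
Startup 2 (pledges 40, payoff 118): dropping to 0 → total 80, payoff 0. No gain.
Startup 3 (pledges 0, payoff 158): pledging 60 → total 180, payoff 98. No gain.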